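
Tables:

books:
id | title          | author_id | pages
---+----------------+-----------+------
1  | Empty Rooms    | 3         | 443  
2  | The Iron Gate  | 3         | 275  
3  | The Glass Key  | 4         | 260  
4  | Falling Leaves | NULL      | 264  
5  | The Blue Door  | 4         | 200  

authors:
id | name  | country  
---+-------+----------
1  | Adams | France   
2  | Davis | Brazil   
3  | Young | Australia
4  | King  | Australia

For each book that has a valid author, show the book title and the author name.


INNER JOIN keeps only books rows whose author_id matches an id in authors. Walk through each book:
  - book 1 (Empty Rooms): author_id=3 -> matches Young
  - book 2 (The Iron Gate): author_id=3 -> matches Young
  - book 3 (The Glass Key): author_id=4 -> matches King
  - book 4 (Falling Leaves): author_id=NULL, no match -> dropped
  - book 5 (The Blue Door): author_id=4 -> matches King
So 1 of 5 rows is dropped.

SQL:
SELECT a.title, b.name AS author
FROM books a
INNER JOIN authors b ON a.author_id = b.id

Result:
title         | author
--------------+-------
Empty Rooms   | Young 
The Iron Gate | Young 
The Glass Key | King  
The Blue Door | King  


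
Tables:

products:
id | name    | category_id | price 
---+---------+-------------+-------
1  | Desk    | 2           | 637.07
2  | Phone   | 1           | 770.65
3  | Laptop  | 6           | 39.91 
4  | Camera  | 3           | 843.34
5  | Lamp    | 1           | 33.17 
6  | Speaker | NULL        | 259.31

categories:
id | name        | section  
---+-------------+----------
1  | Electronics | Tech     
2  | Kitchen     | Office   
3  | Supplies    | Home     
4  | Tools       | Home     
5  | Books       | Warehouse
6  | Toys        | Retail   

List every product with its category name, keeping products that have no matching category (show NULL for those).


LEFT JOIN keeps every row from products (the left table); where category_id has no match in categories, the category columns become NULL. Walk through each product:
  - product 1 (Desk): category_id=2 -> matches Kitchen
  - product 2 (Phone): category_id=1 -> matches Electronics
  - product 3 (Laptop): category_id=6 -> matches Toys
  - product 4 (Camera): category_id=3 -> matches Supplies
  - product 5 (Lamp): category_id=1 -> matches Electronics
  - product 6 (Speaker): category_id=NULL, no match -> kept with NULL
All 6 rows appear; 1 has NULL category.

SQL:
SELECT a.name, b.name AS category
FROM products a
LEFT JOIN categories b ON a.category_id = b.id

Result:
name    | category   
--------+------------
Desk    | Kitchen    
Phone   | Electronics
Laptop  | Toys       
Camera  | Supplies   
Lamp    | Electronics
Speaker | NULL       


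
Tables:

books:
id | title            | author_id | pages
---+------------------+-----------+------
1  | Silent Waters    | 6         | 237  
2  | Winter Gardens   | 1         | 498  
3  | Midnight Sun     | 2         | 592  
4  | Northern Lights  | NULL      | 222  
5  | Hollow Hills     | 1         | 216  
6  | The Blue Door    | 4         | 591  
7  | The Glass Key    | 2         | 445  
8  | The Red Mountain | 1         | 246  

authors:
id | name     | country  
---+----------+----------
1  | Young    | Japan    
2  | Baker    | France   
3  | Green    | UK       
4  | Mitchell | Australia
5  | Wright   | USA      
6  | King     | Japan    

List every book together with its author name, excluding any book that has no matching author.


INNER JOIN keeps only books rows whose author_id matches an id in authors. Walk through each book:
  - book 1 (Silent Waters): author_id=6 -> matches King
  - book 2 (Winter Gardens): author_id=1 -> matches Young
  - book 3 (Midnight Sun): author_id=2 -> matches Baker
  - book 4 (Northern Lights): author_id=NULL, no match -> dropped
  - book 5 (Hollow Hills): author_id=1 -> matches Young
  - book 6 (The Blue Door): author_id=4 -> matches Mitchell
  - book 7 (The Glass Key): author_id=2 -> matches Baker
  - book 8 (The Red Mountain): author_id=1 -> matches Young
So 1 of 8 rows is dropped.

SQL:
SELECT a.title, b.name AS author
FROM books a
INNER JOIN authors b ON a.author_id = b.id

Result:
title            | author  
-----------------+---------
Silent Waters    | King    
Winter Gardens   | Young   
Midnight Sun     | Baker   
Hollow Hills     | Young   
The Blue Door    | Mitchell
The Glass Key    | Baker   
The Red Mountain | Young   


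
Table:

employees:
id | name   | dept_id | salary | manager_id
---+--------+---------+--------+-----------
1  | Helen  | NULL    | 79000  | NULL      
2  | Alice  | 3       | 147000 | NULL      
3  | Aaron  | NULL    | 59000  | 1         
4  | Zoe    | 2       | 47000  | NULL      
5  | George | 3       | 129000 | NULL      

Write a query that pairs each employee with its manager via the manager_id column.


This is a self-join: employees is joined to a second copy of itself, matching each row's manager_id to another row's id. Use LEFT JOIN so rows with manager_id=NULL are kept.
  - employee 1 (Helen): manager_id=NULL -> NULL
  - employee 2 (Alice): manager_id=NULL -> NULL
  - employee 3 (Aaron): manager_id=1 -> Helen
  - employee 4 (Zoe): manager_id=NULL -> NULL
  - employee 5 (George): manager_id=NULL -> NULL

SQL:
SELECT a.name AS item, b.name AS manager
FROM employees a
LEFT JOIN employees b ON a.manager_id = b.id

Result:
item   | manager
-------+--------
Helen  | NULL   
Alice  | NULL   
Aaron  | Helen  
Zoe    | NULL   
George | NULL   


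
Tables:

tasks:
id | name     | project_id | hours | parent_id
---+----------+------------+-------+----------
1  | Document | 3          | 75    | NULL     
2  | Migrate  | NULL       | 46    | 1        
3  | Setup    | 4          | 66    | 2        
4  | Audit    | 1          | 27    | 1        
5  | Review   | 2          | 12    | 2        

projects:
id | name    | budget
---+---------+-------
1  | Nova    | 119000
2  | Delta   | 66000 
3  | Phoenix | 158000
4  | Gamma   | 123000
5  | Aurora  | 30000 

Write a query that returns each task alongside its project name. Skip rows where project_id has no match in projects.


INNER JOIN keeps only tasks rows whose project_id matches an id in projects. Walk through each task:
  - task 1 (Document): project_id=3 -> matches Phoenix
  - task 2 (Migrate): project_id=NULL, no match -> dropped
  - task 3 (Setup): project_id=4 -> matches Gamma
  - task 4 (Audit): project_id=1 -> matches Nova
  - task 5 (Review): project_id=2 -> matches Delta
So 1 of 5 rows is dropped.

SQL:
SELECT a.name, b.name AS project
FROM tasks a
INNER JOIN projects b ON a.project_id = b.id

Result:
name     | project
---------+--------
Document | Phoenix
Setup    | Gamma  
Audit    | Nova   
Review   | Delta  


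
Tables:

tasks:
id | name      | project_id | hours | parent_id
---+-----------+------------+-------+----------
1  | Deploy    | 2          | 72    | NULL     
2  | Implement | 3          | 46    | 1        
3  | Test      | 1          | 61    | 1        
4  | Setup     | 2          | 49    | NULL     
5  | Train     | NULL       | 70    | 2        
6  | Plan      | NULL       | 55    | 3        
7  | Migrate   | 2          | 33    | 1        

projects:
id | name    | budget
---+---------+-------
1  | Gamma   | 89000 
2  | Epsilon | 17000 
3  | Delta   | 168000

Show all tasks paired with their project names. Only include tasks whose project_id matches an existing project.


INNER JOIN keeps only tasks rows whose project_id matches an id in projects. Walk through each task:
  - task 1 (Deploy): project_id=2 -> matches Epsilon
  - task 2 (Implement): project_id=3 -> matches Delta
  - task 3 (Test): project_id=1 -> matches Gamma
  - task 4 (Setup): project_id=2 -> matches Epsilon
  - task 5 (Train): project_id=NULL, no match -> dropped
  - task 6 (Plan): project_id=NULL, no match -> dropped
  - task 7 (Migrate): project_id=2 -> matches Epsilon
So 2 of 7 rows are dropped.

SQL:
SELECT a.name, b.name AS project
FROM tasks a
INNER JOIN projects b ON a.project_id = b.id

Result:
name      | project
----------+--------
Deploy    | Epsilon
Implement | Delta  
Test      | Gamma  
Setup     | Epsilon
Migrate   | Epsilon


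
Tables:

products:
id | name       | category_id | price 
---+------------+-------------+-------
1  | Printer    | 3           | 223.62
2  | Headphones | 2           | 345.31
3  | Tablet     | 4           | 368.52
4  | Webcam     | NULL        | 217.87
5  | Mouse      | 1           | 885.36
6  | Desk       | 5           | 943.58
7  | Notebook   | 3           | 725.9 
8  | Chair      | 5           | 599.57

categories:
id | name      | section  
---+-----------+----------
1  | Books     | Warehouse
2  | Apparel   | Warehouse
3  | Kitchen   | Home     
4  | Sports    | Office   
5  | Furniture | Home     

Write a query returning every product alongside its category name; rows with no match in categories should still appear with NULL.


LEFT JOIN keeps every row from products (the left table); where category_id has no match in categories, the category columns become NULL. Walk through each product:
  - product 1 (Printer): category_id=3 -> matches Kitchen
  - product 2 (Headphones): category_id=2 -> matches Apparel
  - product 3 (Tablet): category_id=4 -> matches Sports
  - product 4 (Webcam): category_id=NULL, no match -> kept with NULL
  - product 5 (Mouse): category_id=1 -> matches Books
  - product 6 (Desk): category_id=5 -> matches Furniture
  - product 7 (Notebook): category_id=3 -> matches Kitchen
  - product 8 (Chair): category_id=5 -> matches Furniture
All 8 rows appear; 1 has NULL category.

SQL:
SELECT a.name, b.name AS category
FROM products a
LEFT JOIN categories b ON a.category_id = b.id

Result:
name       | category 
-----------+----------
Printer    | Kitchen  
Headphones | Apparel  
Tablet     | Sports   
Webcam     | NULL     
Mouse      | Books    
Desk       | Furniture
Notebook   | Kitchen  
Chair      | Furniture


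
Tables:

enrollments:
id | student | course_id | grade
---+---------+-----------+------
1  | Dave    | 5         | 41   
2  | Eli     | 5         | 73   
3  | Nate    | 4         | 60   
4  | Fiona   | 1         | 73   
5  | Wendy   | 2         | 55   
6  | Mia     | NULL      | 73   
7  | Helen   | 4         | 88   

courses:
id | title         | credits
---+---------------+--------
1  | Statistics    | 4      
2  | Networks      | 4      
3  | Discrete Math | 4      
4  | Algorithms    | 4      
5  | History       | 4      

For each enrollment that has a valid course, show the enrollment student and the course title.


INNER JOIN keeps only enrollments rows whose course_id matches an id in courses. Walk through each enrollment:
  - enrollment 1 (Dave): course_id=5 -> matches History
  - enrollment 2 (Eli): course_id=5 -> matches History
  - enrollment 3 (Nate): course_id=4 -> matches Algorithms
  - enrollment 4 (Fiona): course_id=1 -> matches Statistics
  - enrollment 5 (Wendy): course_id=2 -> matches Networks
  - enrollment 6 (Mia): course_id=NULL, no match -> dropped
  - enrollment 7 (Helen): course_id=4 -> matches Algorithms
So 1 of 7 rows is dropped.

SQL:
SELECT a.student, b.title AS course
FROM enrollments a
INNER JOIN courses b ON a.course_id = b.id

Result:
student | course    
--------+-----------
Dave    | History   
Eli     | History   
Nate    | Algorithms
Fiona   | Statistics
Wendy   | Networks  
Helen   | Algorithms


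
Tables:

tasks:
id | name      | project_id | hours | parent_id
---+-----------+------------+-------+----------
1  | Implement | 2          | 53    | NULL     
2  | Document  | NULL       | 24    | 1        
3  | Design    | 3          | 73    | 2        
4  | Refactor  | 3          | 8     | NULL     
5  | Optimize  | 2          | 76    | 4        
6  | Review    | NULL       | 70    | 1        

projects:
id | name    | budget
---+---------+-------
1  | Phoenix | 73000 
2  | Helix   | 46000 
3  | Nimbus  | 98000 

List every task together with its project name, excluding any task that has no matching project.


INNER JOIN keeps only tasks rows whose project_id matches an id in projects. Walk through each task:
  - task 1 (Implement): project_id=2 -> matches Helix
  - task 2 (Document): project_id=NULL, no match -> dropped
  - task 3 (Design): project_id=3 -> matches Nimbus
  - task 4 (Refactor): project_id=3 -> matches Nimbus
  - task 5 (Optimize): project_id=2 -> matches Helix
  - task 6 (Review): project_id=NULL, no match -> dropped
So 2 of 6 rows are dropped.

SQL:
SELECT a.name, b.name AS project
FROM tasks a
INNER JOIN projects b ON a.project_id = b.id

Result:
name      | project
----------+--------
Implement | Helix  
Design    | Nimbus 
Refactor  | Nimbus 
Optimize  | Helix  


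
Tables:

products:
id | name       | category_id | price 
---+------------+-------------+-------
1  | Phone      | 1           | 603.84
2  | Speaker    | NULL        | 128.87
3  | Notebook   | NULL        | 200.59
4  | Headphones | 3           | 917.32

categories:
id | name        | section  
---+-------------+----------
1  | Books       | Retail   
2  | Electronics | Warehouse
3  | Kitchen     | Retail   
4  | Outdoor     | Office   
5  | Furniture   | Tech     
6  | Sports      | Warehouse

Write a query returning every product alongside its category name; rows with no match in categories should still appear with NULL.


LEFT JOIN keeps every row from products (the left table); where category_id has no match in categories, the category columns become NULL. Walk through each product:
  - product 1 (Phone): category_id=1 -> matches Books
  - product 2 (Speaker): category_id=NULL, no match -> kept with NULL
  - product 3 (Notebook): category_id=NULL, no match -> kept with NULL
  - product 4 (Headphones): category_id=3 -> matches Kitchen
All 4 rows appear; 2 have NULL category.

SQL:
SELECT a.name, b.name AS category
FROM products a
LEFT JOIN categories b ON a.category_id = b.id

Result:
name       | category
-----------+---------
Phone      | Books   
Speaker    | NULL    
Notebook   | NULL    
Headphones | Kitchen 


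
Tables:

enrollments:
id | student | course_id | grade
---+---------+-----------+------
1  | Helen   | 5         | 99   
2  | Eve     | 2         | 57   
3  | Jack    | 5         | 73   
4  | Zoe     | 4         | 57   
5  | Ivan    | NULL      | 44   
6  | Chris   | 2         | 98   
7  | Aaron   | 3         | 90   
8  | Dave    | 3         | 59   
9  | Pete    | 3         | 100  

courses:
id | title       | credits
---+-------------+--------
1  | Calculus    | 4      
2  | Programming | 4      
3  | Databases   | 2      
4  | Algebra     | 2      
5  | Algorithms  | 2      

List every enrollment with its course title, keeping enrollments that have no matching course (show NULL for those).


LEFT JOIN keeps every row from enrollments (the left table); where course_id has no match in courses, the course columns become NULL. Walk through each enrollment:
  - enrollment 1 (Helen): course_id=5 -> matches Algorithms
  - enrollment 2 (Eve): course_id=2 -> matches Programming
  - enrollment 3 (Jack): course_id=5 -> matches Algorithms
  - enrollment 4 (Zoe): course_id=4 -> matches Algebra
  - enrollment 5 (Ivan): course_id=NULL, no match -> kept with NULL
  - enrollment 6 (Chris): course_id=2 -> matches Programming
  - enrollment 7 (Aaron): course_id=3 -> matches Databases
  - enrollment 8 (Dave): course_id=3 -> matches Databases
  - enrollment 9 (Pete): course_id=3 -> matches Databases
All 9 rows appear; 1 has NULL course.

SQL:
SELECT a.student, b.title AS course
FROM enrollments a
LEFT JOIN courses b ON a.course_id = b.id

Result:
student | course     
--------+------------
Helen   | Algorithms 
Eve     | Programming
Jack    | Algorithms 
Zoe     | Algebra    
Ivan    | NULL       
Chris   | Programming
Aaron   | Databases  
Dave    | Databases  
Pete    | Databases  


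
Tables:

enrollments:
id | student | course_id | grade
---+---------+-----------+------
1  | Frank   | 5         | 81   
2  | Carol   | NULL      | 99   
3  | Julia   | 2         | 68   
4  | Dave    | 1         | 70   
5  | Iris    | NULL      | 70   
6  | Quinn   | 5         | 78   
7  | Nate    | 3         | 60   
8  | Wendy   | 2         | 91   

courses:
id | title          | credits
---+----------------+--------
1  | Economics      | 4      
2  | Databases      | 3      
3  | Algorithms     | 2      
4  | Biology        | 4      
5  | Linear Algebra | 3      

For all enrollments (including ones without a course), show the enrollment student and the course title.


LEFT JOIN keeps every row from enrollments (the left table); where course_id has no match in courses, the course columns become NULL. Walk through each enrollment:
  - enrollment 1 (Frank): course_id=5 -> matches Linear Algebra
  - enrollment 2 (Carol): course_id=NULL, no match -> kept with NULL
  - enrollment 3 (Julia): course_id=2 -> matches Databases
  - enrollment 4 (Dave): course_id=1 -> matches Economics
  - enrollment 5 (Iris): course_id=NULL, no match -> kept with NULL
  - enrollment 6 (Quinn): course_id=5 -> matches Linear Algebra
  - enrollment 7 (Nate): course_id=3 -> matches Algorithms
  - enrollment 8 (Wendy): course_id=2 -> matches Databases
All 8 rows appear; 2 have NULL course.

SQL:
SELECT a.student, b.title AS course
FROM enrollments a
LEFT JOIN courses b ON a.course_id = b.id

Result:
student | course        
--------+---------------
Frank   | Linear Algebra
Carol   | NULL          
Julia   | Databases     
Dave    | Economics     
Iris    | NULL          
Quinn   | Linear Algebra
Nate    | Algorithms    
Wendy   | Databases     


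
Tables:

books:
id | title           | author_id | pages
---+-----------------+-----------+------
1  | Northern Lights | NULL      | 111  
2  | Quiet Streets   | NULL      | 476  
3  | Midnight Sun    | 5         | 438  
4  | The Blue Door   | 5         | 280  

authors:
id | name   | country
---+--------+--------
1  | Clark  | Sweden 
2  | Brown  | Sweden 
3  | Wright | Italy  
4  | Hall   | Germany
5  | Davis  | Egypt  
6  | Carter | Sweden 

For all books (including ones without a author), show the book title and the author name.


LEFT JOIN keeps every row from books (the left table); where author_id has no match in authors, the author columns become NULL. Walk through each book:
  - book 1 (Northern Lights): author_id=NULL, no match -> kept with NULL
  - book 2 (Quiet Streets): author_id=NULL, no match -> kept with NULL
  - book 3 (Midnight Sun): author_id=5 -> matches Davis
  - book 4 (The Blue Door): author_id=5 -> matches Davis
All 4 rows appear; 2 have NULL author.

SQL:
SELECT a.title, b.name AS author
FROM books a
LEFT JOIN authors b ON a.author_id = b.id

Result:
title           | author
----------------+-------
Northern Lights | NULL  
Quiet Streets   | NULL  
Midnight Sun    | Davis 
The Blue Door   | Davis 


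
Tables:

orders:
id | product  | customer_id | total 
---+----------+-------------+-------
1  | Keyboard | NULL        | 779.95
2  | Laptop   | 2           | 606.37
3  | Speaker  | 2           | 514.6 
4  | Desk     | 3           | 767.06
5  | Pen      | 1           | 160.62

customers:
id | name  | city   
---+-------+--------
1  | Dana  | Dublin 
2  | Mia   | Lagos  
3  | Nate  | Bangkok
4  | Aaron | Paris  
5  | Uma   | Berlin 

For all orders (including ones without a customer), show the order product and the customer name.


LEFT JOIN keeps every row from orders (the left table); where customer_id has no match in customers, the customer columns become NULL. Walk through each order:
  - order 1 (Keyboard): customer_id=NULL, no match -> kept with NULL
  - order 2 (Laptop): customer_id=2 -> matches Mia
  - order 3 (Speaker): customer_id=2 -> matches Mia
  - order 4 (Desk): customer_id=3 -> matches Nate
  - order 5 (Pen): customer_id=1 -> matches Dana
All 5 rows appear; 1 has NULL customer.

SQL:
SELECT a.product, b.name AS customer
FROM orders a
LEFT JOIN customers b ON a.customer_id = b.id

Result:
product  | customer
---------+---------
Keyboard | NULL    
Laptop   | Mia     
Speaker  | Mia     
Desk     | Nate    
Pen      | Dana    


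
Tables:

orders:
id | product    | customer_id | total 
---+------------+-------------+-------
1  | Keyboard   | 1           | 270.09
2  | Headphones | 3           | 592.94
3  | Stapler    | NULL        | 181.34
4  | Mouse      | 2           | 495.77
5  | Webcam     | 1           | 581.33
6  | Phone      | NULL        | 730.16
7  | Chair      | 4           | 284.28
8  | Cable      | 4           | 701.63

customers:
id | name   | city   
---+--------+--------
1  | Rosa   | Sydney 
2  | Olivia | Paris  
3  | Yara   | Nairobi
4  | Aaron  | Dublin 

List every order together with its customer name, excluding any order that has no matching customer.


INNER JOIN keeps only orders rows whose customer_id matches an id in customers. Walk through each order:
  - order 1 (Keyboard): customer_id=1 -> matches Rosa
  - order 2 (Headphones): customer_id=3 -> matches Yara
  - order 3 (Stapler): customer_id=NULL, no match -> dropped
  - order 4 (Mouse): customer_id=2 -> matches Olivia
  - order 5 (Webcam): customer_id=1 -> matches Rosa
  - order 6 (Phone): customer_id=NULL, no match -> dropped
  - order 7 (Chair): customer_id=4 -> matches Aaron
  - order 8 (Cable): customer_id=4 -> matches Aaron
So 2 of 8 rows are dropped.

SQL:
SELECT a.product, b.name AS customer
FROM orders a
INNER JOIN customers b ON a.customer_id = b.id

Result:
product    | customer
-----------+---------
Keyboard   | Rosa    
Headphones | Yara    
Mouse      | Olivia  
Webcam     | Rosa    
Chair      | Aaron   
Cable      | Aaron   


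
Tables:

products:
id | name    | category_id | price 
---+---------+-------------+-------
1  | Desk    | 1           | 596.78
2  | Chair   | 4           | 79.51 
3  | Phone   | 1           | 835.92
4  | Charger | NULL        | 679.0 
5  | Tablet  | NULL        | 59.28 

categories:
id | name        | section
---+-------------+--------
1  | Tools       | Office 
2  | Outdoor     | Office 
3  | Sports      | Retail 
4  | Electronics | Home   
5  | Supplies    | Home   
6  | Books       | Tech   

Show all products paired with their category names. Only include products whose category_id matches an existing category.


INNER JOIN keeps only products rows whose category_id matches an id in categories. Walk through each product:
  - product 1 (Desk): category_id=1 -> matches Tools
  - product 2 (Chair): category_id=4 -> matches Electronics
  - product 3 (Phone): category_id=1 -> matches Tools
  - product 4 (Charger): category_id=NULL, no match -> dropped
  - product 5 (Tablet): category_id=NULL, no match -> dropped
So 2 of 5 rows are dropped.

SQL:
SELECT a.name, b.name AS category
FROM products a
INNER JOIN categories b ON a.category_id = b.id

Result:
name  | category   
------+------------
Desk  | Tools      
Chair | Electronics
Phone | Tools      


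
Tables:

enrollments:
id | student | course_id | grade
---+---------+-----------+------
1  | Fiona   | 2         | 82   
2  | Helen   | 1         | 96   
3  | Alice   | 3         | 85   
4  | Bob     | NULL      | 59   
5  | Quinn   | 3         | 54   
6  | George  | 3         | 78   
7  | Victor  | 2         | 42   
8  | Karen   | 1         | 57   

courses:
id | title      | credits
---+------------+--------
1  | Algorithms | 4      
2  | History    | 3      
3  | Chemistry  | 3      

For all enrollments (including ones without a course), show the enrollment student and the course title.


LEFT JOIN keeps every row from enrollments (the left table); where course_id has no match in courses, the course columns become NULL. Walk through each enrollment:
  - enrollment 1 (Fiona): course_id=2 -> matches History
  - enrollment 2 (Helen): course_id=1 -> matches Algorithms
  - enrollment 3 (Alice): course_id=3 -> matches Chemistry
  - enrollment 4 (Bob): course_id=NULL, no match -> kept with NULL
  - enrollment 5 (Quinn): course_id=3 -> matches Chemistry
  - enrollment 6 (George): course_id=3 -> matches Chemistry
  - enrollment 7 (Victor): course_id=2 -> matches History
  - enrollment 8 (Karen): course_id=1 -> matches Algorithms
All 8 rows appear; 1 has NULL course.

SQL:
SELECT a.student, b.title AS course
FROM enrollments a
LEFT JOIN courses b ON a.course_id = b.id

Result:
student | course    
--------+-----------
Fiona   | History   
Helen   | Algorithms
Alice   | Chemistry 
Bob     | NULL      
Quinn   | Chemistry 
George  | Chemistry 
Victor  | History   
Karen   | Algorithms


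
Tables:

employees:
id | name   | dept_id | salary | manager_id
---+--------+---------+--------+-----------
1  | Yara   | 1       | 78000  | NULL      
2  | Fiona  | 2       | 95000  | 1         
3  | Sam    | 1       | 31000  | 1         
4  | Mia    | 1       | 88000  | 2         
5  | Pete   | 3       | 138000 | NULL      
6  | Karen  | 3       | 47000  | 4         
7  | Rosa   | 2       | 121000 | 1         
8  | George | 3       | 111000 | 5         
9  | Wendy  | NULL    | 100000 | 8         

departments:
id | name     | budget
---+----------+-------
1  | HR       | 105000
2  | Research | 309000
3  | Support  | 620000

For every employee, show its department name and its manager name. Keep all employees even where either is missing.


Two LEFT JOINs from the same base table employees: one to departments via dept_id, one to employees itself via manager_id. Both are LEFT so every employee is preserved.
Match against departments:
  - employee 1 (Yara): dept_id=1 -> matches HR
  - employee 2 (Fiona): dept_id=2 -> matches Research
  - employee 3 (Sam): dept_id=1 -> matches HR
  - employee 4 (Mia): dept_id=1 -> matches HR
  - employee 5 (Pete): dept_id=3 -> matches Support
  - employee 6 (Karen): dept_id=3 -> matches Support
  - employee 7 (Rosa): dept_id=2 -> matches Research
  - employee 8 (George): dept_id=3 -> matches Support
  - employee 9 (Wendy): dept_id=NULL, no match -> kept with NULL
Match against employees (self):
  - employee 1 (Yara): manager_id=NULL -> NULL
  - employee 2 (Fiona): manager_id=1 -> Yara
  - employee 3 (Sam): manager_id=1 -> Yara
  - employee 4 (Mia): manager_id=2 -> Fiona
  - employee 5 (Pete): manager_id=NULL -> NULL
  - employee 6 (Karen): manager_id=4 -> Mia
  - employee 7 (Rosa): manager_id=1 -> Yara
  - employee 8 (George): manager_id=5 -> Pete
  - employee 9 (Wendy): manager_id=8 -> George

SQL:
SELECT a.name, b.name AS department, c.name AS manager
FROM employees a
LEFT JOIN departments b ON a.dept_id = b.id
LEFT JOIN employees c ON a.manager_id = c.id

Result:
name   | department | manager
-------+------------+--------
Yara   | HR         | NULL   
Fiona  | Research   | Yara   
Sam    | HR         | Yara   
Mia    | HR         | Fiona  
Pete   | Support    | NULL   
Karen  | Support    | Mia    
Rosa   | Research   | Yara   
George | Support    | Pete   
Wendy  | NULL       | George 


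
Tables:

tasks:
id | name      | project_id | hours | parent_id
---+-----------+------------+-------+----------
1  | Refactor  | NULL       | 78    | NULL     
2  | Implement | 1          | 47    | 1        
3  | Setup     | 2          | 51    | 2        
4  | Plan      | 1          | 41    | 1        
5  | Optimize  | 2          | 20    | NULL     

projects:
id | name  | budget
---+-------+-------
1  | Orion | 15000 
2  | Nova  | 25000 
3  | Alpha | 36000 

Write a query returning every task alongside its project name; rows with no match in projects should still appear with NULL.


LEFT JOIN keeps every row from tasks (the left table); where project_id has no match in projects, the project columns become NULL. Walk through each task:
  - task 1 (Refactor): project_id=NULL, no match -> kept with NULL
  - task 2 (Implement): project_id=1 -> matches Orion
  - task 3 (Setup): project_id=2 -> matches Nova
  - task 4 (Plan): project_id=1 -> matches Orion
  - task 5 (Optimize): project_id=2 -> matches Nova
All 5 rows appear; 1 has NULL project.

SQL:
SELECT a.name, b.name AS project
FROM tasks a
LEFT JOIN projects b ON a.project_id = b.id

Result:
name      | project
----------+--------
Refactor  | NULL   
Implement | Orion  
Setup     | Nova   
Plan      | Orion  
Optimize  | Nova   


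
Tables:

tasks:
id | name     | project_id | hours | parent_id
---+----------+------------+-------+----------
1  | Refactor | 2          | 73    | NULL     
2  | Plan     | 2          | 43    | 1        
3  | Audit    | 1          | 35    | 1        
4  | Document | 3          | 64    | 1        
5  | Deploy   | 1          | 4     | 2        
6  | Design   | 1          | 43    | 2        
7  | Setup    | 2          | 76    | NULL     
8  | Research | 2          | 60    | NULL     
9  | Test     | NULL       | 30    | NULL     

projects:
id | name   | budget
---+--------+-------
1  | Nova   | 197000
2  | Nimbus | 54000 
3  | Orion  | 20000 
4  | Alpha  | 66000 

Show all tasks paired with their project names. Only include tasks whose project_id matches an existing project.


INNER JOIN keeps only tasks rows whose project_id matches an id in projects. Walk through each task:
  - task 1 (Refactor): project_id=2 -> matches Nimbus
  - task 2 (Plan): project_id=2 -> matches Nimbus
  - task 3 (Audit): project_id=1 -> matches Nova
  - task 4 (Document): project_id=3 -> matches Orion
  - task 5 (Deploy): project_id=1 -> matches Nova
  - task 6 (Design): project_id=1 -> matches Nova
  - task 7 (Setup): project_id=2 -> matches Nimbus
  - task 8 (Research): project_id=2 -> matches Nimbus
  - task 9 (Test): project_id=NULL, no match -> dropped
So 1 of 9 rows is dropped.

SQL:
SELECT a.name, b.name AS project
FROM tasks a
INNER JOIN projects b ON a.project_id = b.id

Result:
name     | project
---------+--------
Refactor | Nimbus 
Plan     | Nimbus 
Audit    | Nova   
Document | Orion  
Deploy   | Nova   
Design   | Nova   
Setup    | Nimbus 
Research | Nimbus 


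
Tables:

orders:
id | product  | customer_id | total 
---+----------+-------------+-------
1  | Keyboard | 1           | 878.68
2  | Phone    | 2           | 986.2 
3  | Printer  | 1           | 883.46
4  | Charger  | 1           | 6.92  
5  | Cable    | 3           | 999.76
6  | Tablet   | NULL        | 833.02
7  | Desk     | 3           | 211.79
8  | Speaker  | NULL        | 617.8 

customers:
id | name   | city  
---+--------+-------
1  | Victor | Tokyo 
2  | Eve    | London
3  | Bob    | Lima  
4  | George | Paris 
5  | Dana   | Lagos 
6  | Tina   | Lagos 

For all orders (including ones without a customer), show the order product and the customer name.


LEFT JOIN keeps every row from orders (the left table); where customer_id has no match in customers, the customer columns become NULL. Walk through each order:
  - order 1 (Keyboard): customer_id=1 -> matches Victor
  - order 2 (Phone): customer_id=2 -> matches Eve
  - order 3 (Printer): customer_id=1 -> matches Victor
  - order 4 (Charger): customer_id=1 -> matches Victor
  - order 5 (Cable): customer_id=3 -> matches Bob
  - order 6 (Tablet): customer_id=NULL, no match -> kept with NULL
  - order 7 (Desk): customer_id=3 -> matches Bob
  - order 8 (Speaker): customer_id=NULL, no match -> kept with NULL
All 8 rows appear; 2 have NULL customer.

SQL:
SELECT a.product, b.name AS customer
FROM orders a
LEFT JOIN customers b ON a.customer_id = b.id

Result:
product  | customer
---------+---------
Keyboard | Victor  
Phone    | Eve     
Printer  | Victor  
Charger  | Victor  
Cable    | Bob     
Tablet   | NULL    
Desk     | Bob     
Speaker  | NULL    


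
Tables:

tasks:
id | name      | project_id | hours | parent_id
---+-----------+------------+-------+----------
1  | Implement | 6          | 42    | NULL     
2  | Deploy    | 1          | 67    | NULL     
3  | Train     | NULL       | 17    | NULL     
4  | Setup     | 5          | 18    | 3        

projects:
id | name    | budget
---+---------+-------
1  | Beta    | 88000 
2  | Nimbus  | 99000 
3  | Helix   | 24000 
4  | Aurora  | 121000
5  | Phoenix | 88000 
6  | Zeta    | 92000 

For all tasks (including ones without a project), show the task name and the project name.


LEFT JOIN keeps every row from tasks (the left table); where project_id has no match in projects, the project columns become NULL. Walk through each task:
  - task 1 (Implement): project_id=6 -> matches Zeta
  - task 2 (Deploy): project_id=1 -> matches Beta
  - task 3 (Train): project_id=NULL, no match -> kept with NULL
  - task 4 (Setup): project_id=5 -> matches Phoenix
All 4 rows appear; 1 has NULL project.

SQL:
SELECT a.name, b.name AS project
FROM tasks a
LEFT JOIN projects b ON a.project_id = b.id

Result:
name      | project
----------+--------
Implement | Zeta   
Deploy    | Beta   
Train     | NULL   
Setup     | Phoenix


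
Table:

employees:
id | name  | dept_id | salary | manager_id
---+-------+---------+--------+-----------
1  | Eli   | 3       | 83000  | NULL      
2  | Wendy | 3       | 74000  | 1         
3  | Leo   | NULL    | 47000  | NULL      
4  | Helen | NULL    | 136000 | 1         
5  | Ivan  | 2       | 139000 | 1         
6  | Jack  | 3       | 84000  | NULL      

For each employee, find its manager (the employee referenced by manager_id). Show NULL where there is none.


This is a self-join: employees is joined to a second copy of itself, matching each row's manager_id to another row's id. Use LEFT JOIN so rows with manager_id=NULL are kept.
  - employee 1 (Eli): manager_id=NULL -> NULL
  - employee 2 (Wendy): manager_id=1 -> Eli
  - employee 3 (Leo): manager_id=NULL -> NULL
  - employee 4 (Helen): manager_id=1 -> Eli
  - employee 5 (Ivan): manager_id=1 -> Eli
  - employee 6 (Jack): manager_id=NULL -> NULL

SQL:
SELECT a.name AS item, b.name AS manager
FROM employees a
LEFT JOIN employees b ON a.manager_id = b.id

Result:
item  | manager
------+--------
Eli   | NULL   
Wendy | Eli    
Leo   | NULL   
Helen | Eli    
Ivan  | Eli    
Jack  | NULL   


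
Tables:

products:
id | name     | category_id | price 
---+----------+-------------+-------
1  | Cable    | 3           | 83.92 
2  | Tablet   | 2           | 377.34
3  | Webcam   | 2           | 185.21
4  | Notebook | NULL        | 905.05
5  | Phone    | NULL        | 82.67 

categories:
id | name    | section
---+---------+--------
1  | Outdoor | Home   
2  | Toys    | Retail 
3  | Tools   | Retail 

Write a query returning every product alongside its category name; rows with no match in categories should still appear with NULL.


LEFT JOIN keeps every row from products (the left table); where category_id has no match in categories, the category columns become NULL. Walk through each product:
  - product 1 (Cable): category_id=3 -> matches Tools
  - product 2 (Tablet): category_id=2 -> matches Toys
  - product 3 (Webcam): category_id=2 -> matches Toys
  - product 4 (Notebook): category_id=NULL, no match -> kept with NULL
  - product 5 (Phone): category_id=NULL, no match -> kept with NULL
All 5 rows appear; 2 have NULL category.

SQL:
SELECT a.name, b.name AS category
FROM products a
LEFT JOIN categories b ON a.category_id = b.id

Result:
name     | category
---------+---------
Cable    | Tools   
Tablet   | Toys    
Webcam   | Toys    
Notebook | NULL    
Phone    | NULL    


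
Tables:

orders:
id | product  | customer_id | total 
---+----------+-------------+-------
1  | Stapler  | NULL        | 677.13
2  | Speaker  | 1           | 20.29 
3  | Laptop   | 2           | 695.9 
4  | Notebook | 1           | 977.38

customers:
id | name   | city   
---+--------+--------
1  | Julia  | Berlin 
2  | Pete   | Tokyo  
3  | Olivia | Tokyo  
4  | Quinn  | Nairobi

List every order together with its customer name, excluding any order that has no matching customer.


INNER JOIN keeps only orders rows whose customer_id matches an id in customers. Walk through each order:
  - order 1 (Stapler): customer_id=NULL, no match -> dropped
  - order 2 (Speaker): customer_id=1 -> matches Julia
  - order 3 (Laptop): customer_id=2 -> matches Pete
  - order 4 (Notebook): customer_id=1 -> matches Julia
So 1 of 4 rows is dropped.

SQL:
SELECT a.product, b.name AS customer
FROM orders a
INNER JOIN customers b ON a.customer_id = b.id

Result:
product  | customer
---------+---------
Speaker  | Julia   
Laptop   | Pete    
Notebook | Julia   


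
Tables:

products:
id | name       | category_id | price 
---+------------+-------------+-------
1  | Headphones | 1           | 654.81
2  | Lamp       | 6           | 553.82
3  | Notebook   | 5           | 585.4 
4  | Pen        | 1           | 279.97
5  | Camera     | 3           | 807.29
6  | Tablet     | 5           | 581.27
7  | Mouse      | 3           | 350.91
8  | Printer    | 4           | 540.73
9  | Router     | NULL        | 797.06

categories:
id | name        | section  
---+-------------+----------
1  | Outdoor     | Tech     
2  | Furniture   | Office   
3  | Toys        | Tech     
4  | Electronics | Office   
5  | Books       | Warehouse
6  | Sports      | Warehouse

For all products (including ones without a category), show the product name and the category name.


LEFT JOIN keeps every row from products (the left table); where category_id has no match in categories, the category columns become NULL. Walk through each product:
  - product 1 (Headphones): category_id=1 -> matches Outdoor
  - product 2 (Lamp): category_id=6 -> matches Sports
  - product 3 (Notebook): category_id=5 -> matches Books
  - product 4 (Pen): category_id=1 -> matches Outdoor
  - product 5 (Camera): category_id=3 -> matches Toys
  - product 6 (Tablet): category_id=5 -> matches Books
  - product 7 (Mouse): category_id=3 -> matches Toys
  - product 8 (Printer): category_id=4 -> matches Electronics
  - product 9 (Router): category_id=NULL, no match -> kept with NULL
All 9 rows appear; 1 has NULL category.

SQL:
SELECT a.name, b.name AS category
FROM products a
LEFT JOIN categories b ON a.category_id = b.id

Result:
name       | category   
-----------+------------
Headphones | Outdoor    
Lamp       | Sports     
Notebook   | Books      
Pen        | Outdoor    
Camera     | Toys       
Tablet     | Books      
Mouse      | Toys       
Printer    | Electronics
Router     | NULL       


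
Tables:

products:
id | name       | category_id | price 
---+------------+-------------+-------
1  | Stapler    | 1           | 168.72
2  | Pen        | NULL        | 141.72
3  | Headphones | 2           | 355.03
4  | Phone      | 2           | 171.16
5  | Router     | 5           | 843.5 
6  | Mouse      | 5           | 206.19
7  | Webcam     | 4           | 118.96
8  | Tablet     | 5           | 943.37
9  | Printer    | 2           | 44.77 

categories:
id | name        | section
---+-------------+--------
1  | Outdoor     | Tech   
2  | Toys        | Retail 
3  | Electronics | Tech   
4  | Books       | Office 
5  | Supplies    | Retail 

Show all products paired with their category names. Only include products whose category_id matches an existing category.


INNER JOIN keeps only products rows whose category_id matches an id in categories. Walk through each product:
  - product 1 (Stapler): category_id=1 -> matches Outdoor
  - product 2 (Pen): category_id=NULL, no match -> dropped
  - product 3 (Headphones): category_id=2 -> matches Toys
  - product 4 (Phone): category_id=2 -> matches Toys
  - product 5 (Router): category_id=5 -> matches Supplies
  - product 6 (Mouse): category_id=5 -> matches Supplies
  - product 7 (Webcam): category_id=4 -> matches Books
  - product 8 (Tablet): category_id=5 -> matches Supplies
  - product 9 (Printer): category_id=2 -> matches Toys
So 1 of 9 rows is dropped.

SQL:
SELECT a.name, b.name AS category
FROM products a
INNER JOIN categories b ON a.category_id = b.id

Result:
name       | category
-----------+---------
Stapler    | Outdoor 
Headphones | Toys    
Phone      | Toys    
Router     | Supplies
Mouse      | Supplies
Webcam     | Books   
Tablet     | Supplies
Printer    | Toys    


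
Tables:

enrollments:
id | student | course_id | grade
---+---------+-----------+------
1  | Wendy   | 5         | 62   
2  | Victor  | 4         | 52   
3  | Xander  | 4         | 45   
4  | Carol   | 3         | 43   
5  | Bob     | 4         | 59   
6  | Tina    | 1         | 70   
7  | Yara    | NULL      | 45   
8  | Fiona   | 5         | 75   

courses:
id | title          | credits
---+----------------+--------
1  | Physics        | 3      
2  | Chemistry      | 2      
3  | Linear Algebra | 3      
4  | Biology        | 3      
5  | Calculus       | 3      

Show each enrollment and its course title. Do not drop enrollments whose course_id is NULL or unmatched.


LEFT JOIN keeps every row from enrollments (the left table); where course_id has no match in courses, the course columns become NULL. Walk through each enrollment:
  - enrollment 1 (Wendy): course_id=5 -> matches Calculus
  - enrollment 2 (Victor): course_id=4 -> matches Biology
  - enrollment 3 (Xander): course_id=4 -> matches Biology
  - enrollment 4 (Carol): course_id=3 -> matches Linear Algebra
  - enrollment 5 (Bob): course_id=4 -> matches Biology
  - enrollment 6 (Tina): course_id=1 -> matches Physics
  - enrollment 7 (Yara): course_id=NULL, no match -> kept with NULL
  - enrollment 8 (Fiona): course_id=5 -> matches Calculus
All 8 rows appear; 1 has NULL course.

SQL:
SELECT a.student, b.title AS course
FROM enrollments a
LEFT JOIN courses b ON a.course_id = b.id

Result:
student | course        
--------+---------------
Wendy   | Calculus      
Victor  | Biology       
Xander  | Biology       
Carol   | Linear Algebra
Bob     | Biology       
Tina    | Physics       
Yara    | NULL          
Fiona   | Calculus      
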